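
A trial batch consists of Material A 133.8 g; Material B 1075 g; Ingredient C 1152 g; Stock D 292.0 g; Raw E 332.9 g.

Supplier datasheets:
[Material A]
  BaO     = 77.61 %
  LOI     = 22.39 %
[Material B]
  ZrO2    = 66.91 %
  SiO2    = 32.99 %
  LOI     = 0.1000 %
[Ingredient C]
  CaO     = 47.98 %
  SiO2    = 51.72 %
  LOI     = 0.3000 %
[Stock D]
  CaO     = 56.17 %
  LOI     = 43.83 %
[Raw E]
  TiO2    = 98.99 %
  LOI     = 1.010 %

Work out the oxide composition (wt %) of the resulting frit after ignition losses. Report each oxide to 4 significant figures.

The intermediate values are displayed (rounded to 4 significant figures) as written — every computation maintains full precision at each step — each reported value is rounded just once — derived quantities are rebuilt starting from the weights for 2820 g of glass in full precision (net glass mass, totals, the yield, the five compositions, LOI) as quoted within the problem or the answer.
Mass of each oxide from the mix:
  ZrO2: 1075·0.6691 = 719.3 g
  BaO: 133.8·0.7761 = 103.8 g
  CaO: 1152·0.4798 + 292.0·0.5617 = 716.7 g
  SiO2: 1075·0.3299 + 1152·0.5172 = 950.5 g
  TiO2: 332.9·0.9899 = 329.5 g
LOI: 133.8·0.2239 + 1075·0.001000 + 1152·0.003000 + 292.0·0.4383 + 332.9·0.01010 = 165.8 g
Glass mass = batch − LOI = 2986 − 165.8 = 2820 g (consistent with Σ oxide mass)
percent share: oxide ÷ glass, ×100

Glass mass = 2820 g (batch 2986 − LOI 165.8).
Composition: ZrO2 25.51%, BaO 3.683%, CaO 25.42%, SiO2 33.71%, TiO2 11.69%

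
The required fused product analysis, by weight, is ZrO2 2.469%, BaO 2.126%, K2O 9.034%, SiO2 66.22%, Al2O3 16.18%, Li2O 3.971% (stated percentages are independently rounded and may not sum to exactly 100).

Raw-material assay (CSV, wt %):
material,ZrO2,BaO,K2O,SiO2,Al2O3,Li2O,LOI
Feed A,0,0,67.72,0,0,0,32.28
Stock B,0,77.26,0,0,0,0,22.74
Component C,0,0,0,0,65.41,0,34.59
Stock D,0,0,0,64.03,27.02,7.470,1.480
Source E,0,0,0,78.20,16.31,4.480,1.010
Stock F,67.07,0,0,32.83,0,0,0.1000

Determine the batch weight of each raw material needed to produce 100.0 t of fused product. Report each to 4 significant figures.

Batch per 100.0 t fused product:
  Feed A: 13.34 t
  Stock B: 2.752 t
  Component C: 2.652 t
  Stock D: 6.485 t
  Source E: 77.82 t
  Stock F: 3.681 t
Total batch = 106.7 t; LOI loss = 6.735 t; yield = 93.69%

Values along the way are displayed rounded off to 4 significant figures alongside each step; the working math maintains full float precision at every stage — every reported number includes exactly one rounding. The derived quantities (totals, six oxide percentages, LOI, glass mass, yield) are carried from the batch weights per 100.0 t of glass at full float precision as written in either problem or answer.
Target oxide masses per 100.0 t fused product:
  ZrO2: 2.469% × 100.0 = 2.469 t
  BaO: 2.126% × 100.0 = 2.126 t
  K2O: 9.034% × 100.0 = 9.034 t
  SiO2: 66.22% × 100.0 = 66.22 t
  Al2O3: 16.18% × 100.0 = 16.18 t
  Li2O: 3.971% × 100.0 = 3.971 t
Mass-balance tally per oxide with the batch weights as given, relative to the basis at hand (delivered sums recover each target within answer rounding):
  ZrO2: 3.681·0.6707 = 2.469 t (target 2.469 t)
  BaO: 2.752·0.7726 = 2.126 t (target 2.126 t)
  K2O: 13.34·0.6772 = 9.034 t (target 9.034 t)
  SiO2: 6.485·0.6403 + 77.82·0.7820 + 3.681·0.3283 = 66.22 t (target 66.22 t)
  Al2O3: 2.652·0.6541 + 6.485·0.2702 + 77.82·0.1631 = 16.18 t (target 16.18 t)
  Li2O: 6.485·0.07470 + 77.82·0.04480 = 3.971 t (target 3.971 t)
Consistency of the glass mass: batch total minus LOI = 100.0 t (oxide target masses add up to 100.0 t; versus the stated basis of 100.0 t — differing by rounding only).
Adding the batch up: Σ batch = 106.7 t; ignition loss, Σ(batch × LOI) = 6.735 t; as yield: glass ÷ batch → 93.69%.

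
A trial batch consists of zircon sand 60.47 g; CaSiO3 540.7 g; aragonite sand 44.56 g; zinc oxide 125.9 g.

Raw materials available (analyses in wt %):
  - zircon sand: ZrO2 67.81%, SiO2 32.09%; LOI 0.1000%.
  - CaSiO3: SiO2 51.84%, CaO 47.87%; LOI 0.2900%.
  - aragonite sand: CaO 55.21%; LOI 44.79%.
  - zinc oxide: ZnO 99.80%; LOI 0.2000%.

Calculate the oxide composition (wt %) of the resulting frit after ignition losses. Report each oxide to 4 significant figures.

Intermediates are printed, rounded to 4 significant digits, in the printout. All internal work runs at full float precision at each step — a single rounding finalizes each reported figure — all derived quantities (the yield, net glass mass, LOI, the four compositions, the totals) are computed at exact precision from the batch weights on 749.8 g of glass, as quoted within either problem or answer.
Per-oxide mass from batch:
  ZrO2: 60.47·0.6781 = 41.00 g
  ZnO: 125.9·0.9980 = 125.6 g
  SiO2: 60.47·0.3209 + 540.7·0.5184 = 299.7 g
  CaO: 540.7·0.4787 + 44.56·0.5521 = 283.4 g
LOI: 60.47·0.001000 + 540.7·0.002900 + 44.56·0.4479 + 125.9·0.002000 = 21.84 g
Glass = total batch minus LOI = 771.6 − 21.84 = 749.8 g (consistent with Σ oxide mass)
wt % = 100 × oxide mass / glass mass

Glass mass = 749.8 g (batch 771.6 − LOI 21.84).
Composition: ZrO2 5.469%, ZnO 16.76%, SiO2 39.97%, CaO 37.80%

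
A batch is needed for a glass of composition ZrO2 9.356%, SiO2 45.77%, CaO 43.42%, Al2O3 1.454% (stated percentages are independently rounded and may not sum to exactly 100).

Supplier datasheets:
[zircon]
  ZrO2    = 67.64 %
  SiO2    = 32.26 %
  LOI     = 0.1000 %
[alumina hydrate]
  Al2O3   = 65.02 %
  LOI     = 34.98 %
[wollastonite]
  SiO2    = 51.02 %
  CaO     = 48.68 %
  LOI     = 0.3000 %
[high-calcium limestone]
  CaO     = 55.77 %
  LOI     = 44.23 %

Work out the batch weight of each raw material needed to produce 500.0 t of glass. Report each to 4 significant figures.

Mid-chain values are shown rounded to 4 significant digits at each printed step — the whole derivation holds full float precision through every step; exactly one rounding is applied to each reported number; derived quantities (yield, LOI, the four compositions, totals, glass mass) are recomputed using the weight values for 500.0 t of glass at full float precision as they appear in the question or the answer.
The oxide mass targets at 500.0 t glass:
  ZrO2: 9.356% × 500.0 = 46.78 t
  SiO2: 45.77% × 500.0 = 228.8 t
  CaO: 43.42% × 500.0 = 217.1 t
  Al2O3: 1.454% × 500.0 = 7.270 t
A balance pass over the oxides, from the weights as reported, per the basis as stated (summed amounts equal target values up to rounding of the answer):
  ZrO2: 69.16·0.6764 = 46.78 t (target 46.78 t)
  SiO2: 69.16·0.3226 + 404.8·0.5102 = 228.8 t (target 228.8 t)
  CaO: 404.8·0.4868 + 35.92·0.5577 = 217.1 t (target 217.1 t)
  Al2O3: 11.18·0.6502 = 7.269 t (target 7.270 t)
Consistency of the glass mass: batch total minus LOI = 500.0 t (oxide target masses add up to 500.0 t; the stated basis being 500.0 t — differing by rounding only).
Batch grand total — Σ batch = 521.1 t; LOI loss = Σ batch·LOI = 21.08 t; yield, glass over the total, = 95.95%.

Batch per 500.0 t glass:
  zircon: 69.16 t
  alumina hydrate: 11.18 t
  wollastonite: 404.8 t
  high-calcium limestone: 35.92 t
Total batch = 521.1 t; LOI loss = 21.08 t; yield = 95.95%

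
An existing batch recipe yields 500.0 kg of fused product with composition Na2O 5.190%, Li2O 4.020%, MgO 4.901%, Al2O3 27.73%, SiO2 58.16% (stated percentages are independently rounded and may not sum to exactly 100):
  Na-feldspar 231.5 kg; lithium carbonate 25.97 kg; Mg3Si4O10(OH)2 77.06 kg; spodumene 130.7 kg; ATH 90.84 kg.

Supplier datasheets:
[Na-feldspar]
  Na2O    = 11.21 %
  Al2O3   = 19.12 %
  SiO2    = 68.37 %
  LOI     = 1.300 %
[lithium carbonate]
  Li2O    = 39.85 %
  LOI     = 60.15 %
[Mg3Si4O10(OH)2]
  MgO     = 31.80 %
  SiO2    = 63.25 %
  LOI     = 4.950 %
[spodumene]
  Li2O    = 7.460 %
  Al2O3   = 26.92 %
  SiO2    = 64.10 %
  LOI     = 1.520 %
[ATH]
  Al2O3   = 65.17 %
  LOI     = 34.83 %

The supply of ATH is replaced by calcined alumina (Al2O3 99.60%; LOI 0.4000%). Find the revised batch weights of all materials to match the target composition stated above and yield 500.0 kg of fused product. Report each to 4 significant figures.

Revised batch per 500.0 kg fused product:
  Na-feldspar: 231.5 kg
  lithium carbonate: 25.97 kg
  Mg3Si4O10(OH)2: 77.06 kg
  spodumene: 130.7 kg
  calcined alumina: 59.44 kg
Total batch = 524.7 kg; LOI loss = 24.67 kg

The intermediate values appear (rounded to four significant digits) in the printout; every computation carries exact precision in every operation — exactly one rounding is applied to each reported value. All derived quantities, including LOI, the totals, five oxide percentages, the yield, glass mass, are computed from the batch weights on 500.0 kg of glass in full precision precisely as stated by either problem or answer.
Oxide-by-oxide targets in 500.0 kg fused product:
  Na2O: 5.190% × 500.0 = 25.95 kg
  Li2O: 4.020% × 500.0 = 20.10 kg
  MgO: 4.901% × 500.0 = 24.50 kg
  Al2O3: 27.73% × 500.0 = 138.6 kg
  SiO2: 58.16% × 500.0 = 290.8 kg
Balance tally, oxide-wise, applying the batch weights above, for the quoted basis mass (target by target, the sums agree inside rounding margins):
  Na2O: 231.5·0.1121 = 25.95 kg (target 25.95 kg)
  Li2O: 25.97·0.3985 + 130.7·0.07460 = 20.10 kg (target 20.10 kg)
  MgO: 77.06·0.3180 = 24.51 kg (target 24.50 kg)
  Al2O3: 231.5·0.1912 + 130.7·0.2692 + 59.44·0.9960 = 138.6 kg (target 138.6 kg)
  SiO2: 231.5·0.6837 + 77.06·0.6325 + 130.7·0.6410 = 290.8 kg (target 290.8 kg)
Mass balance on the glass: batch Σ − ignition loss = 500.0 kg (the targets, summed, come to 500.0 kg; basis as stated: 500.0 kg — deltas are rounding alone).
Batch total: Σ batch = 524.7 kg; LOI removed, Σ of batch·LOI: 24.67 kg; yield = glass ÷ total batch = 95.30%.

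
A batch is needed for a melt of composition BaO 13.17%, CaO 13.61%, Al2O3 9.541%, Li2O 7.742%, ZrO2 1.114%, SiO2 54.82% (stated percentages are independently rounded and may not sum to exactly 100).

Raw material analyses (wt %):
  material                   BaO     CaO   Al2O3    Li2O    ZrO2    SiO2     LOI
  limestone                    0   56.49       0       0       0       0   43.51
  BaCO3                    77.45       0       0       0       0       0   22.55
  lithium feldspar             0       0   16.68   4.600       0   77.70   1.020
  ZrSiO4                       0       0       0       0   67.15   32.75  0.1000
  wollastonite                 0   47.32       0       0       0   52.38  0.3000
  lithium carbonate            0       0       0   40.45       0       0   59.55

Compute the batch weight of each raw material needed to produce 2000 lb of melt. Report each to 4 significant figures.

Batch per 2000 lb melt:
  limestone: 167.4 lb
  BaCO3: 340.1 lb
  lithium feldspar: 1144 lb
  ZrSiO4: 33.18 lb
  wollastonite: 375.4 lb
  lithium carbonate: 252.7 lb
Total batch = 2313 lb; LOI loss = 312.8 lb; yield = 86.47%

Every computation carries exact precision at every stage. Mid-chain values are displayed rounded to four significant digits in the working; exactly one rounding lands on each reported figure; the derived quantities are recomputed from the weighed amounts for 2000 lb of glass at exact precision (six oxide percentages, ignition loss, glass mass, yield, totals), as quoted within either problem or answer.
Per-oxide target masses for 2000 lb melt:
  BaO: 13.17% × 2000 = 263.4 lb
  CaO: 13.61% × 2000 = 272.2 lb
  Al2O3: 9.541% × 2000 = 190.8 lb
  Li2O: 7.742% × 2000 = 154.8 lb
  ZrO2: 1.114% × 2000 = 22.28 lb
  SiO2: 54.82% × 2000 = 1096 lb
A balance pass over the oxides, with the batch weights as given, versus the basis set out (sum by sum, the targets are met modulo rounding of the values):
  BaO: 340.1·0.7745 = 263.4 lb (target 263.4 lb)
  CaO: 167.4·0.5649 + 375.4·0.4732 = 272.2 lb (target 272.2 lb)
  Al2O3: 1144·0.1668 = 190.8 lb (target 190.8 lb)
  Li2O: 1144·0.04600 + 252.7·0.4045 = 154.8 lb (target 154.8 lb)
  ZrO2: 33.18·0.6715 = 22.28 lb (target 22.28 lb)
  SiO2: 1144·0.7770 + 33.18·0.3275 + 375.4·0.5238 = 1096 lb (target 1096 lb)
Mass balance on the glass: batch total minus LOI = 2000 lb (targets for the oxides total 2000 lb; stated basis 2000 lb — rounding explains the deltas).
Whole-batch sum: Σ batch = 2313 lb; loss to ignition Σ batch·LOI = 312.8 lb; yield = glass ÷ total batch = 86.47%.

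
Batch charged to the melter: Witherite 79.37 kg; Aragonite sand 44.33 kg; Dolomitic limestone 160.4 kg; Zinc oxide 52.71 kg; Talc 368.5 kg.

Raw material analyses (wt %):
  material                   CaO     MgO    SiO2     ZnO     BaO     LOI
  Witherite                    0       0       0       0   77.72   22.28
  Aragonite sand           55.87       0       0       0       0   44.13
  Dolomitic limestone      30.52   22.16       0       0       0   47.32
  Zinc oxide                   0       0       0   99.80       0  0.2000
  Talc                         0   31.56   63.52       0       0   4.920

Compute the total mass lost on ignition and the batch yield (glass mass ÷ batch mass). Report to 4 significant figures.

Values along the way are shown, with 4-significant-digit rounding, on the page; all arithmetic maintains full precision through every step; a single rounding produces each reported value — derived quantities (the five compositions, ignition loss, totals, net glass mass, yield) are carried at exact precision starting from the weights for 573.9 kg of glass, exactly as printed in the problem or the answer.
Each material's LOI contribution:
  Witherite: 79.37 × 0.2228 = 17.68 kg
  Aragonite sand: 44.33 × 0.4413 = 19.56 kg
  Dolomitic limestone: 160.4 × 0.4732 = 75.90 kg
  Zinc oxide: 52.71 × 0.002000 = 0.1054 kg
  Talc: 368.5 × 0.04920 = 18.13 kg
Total LOI = 131.4 kg
Glass = batch − LOI = 705.3 − 131.4 = 573.9 kg

LOI loss = 131.4 kg; glass = 573.9 kg; yield = 81.37%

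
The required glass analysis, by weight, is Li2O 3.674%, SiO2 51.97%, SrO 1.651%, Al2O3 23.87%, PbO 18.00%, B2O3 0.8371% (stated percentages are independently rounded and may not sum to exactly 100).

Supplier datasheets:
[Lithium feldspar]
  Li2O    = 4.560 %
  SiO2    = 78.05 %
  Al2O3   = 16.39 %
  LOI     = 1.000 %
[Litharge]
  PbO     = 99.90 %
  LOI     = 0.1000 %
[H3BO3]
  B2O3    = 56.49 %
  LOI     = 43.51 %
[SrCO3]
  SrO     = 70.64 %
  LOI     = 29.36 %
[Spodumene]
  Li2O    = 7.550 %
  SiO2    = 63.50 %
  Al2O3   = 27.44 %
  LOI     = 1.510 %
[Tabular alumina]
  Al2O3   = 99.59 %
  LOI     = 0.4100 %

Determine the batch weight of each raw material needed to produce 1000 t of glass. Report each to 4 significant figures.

In-progress results are rounded to four significant figures when displayed — all arithmetic carries full precision through every step — every reported result is rounded once only. All derived quantities, which include LOI, yield, glass mass, the totals, the six compositions, are rebuilt at full float precision, as set out in the question or the answer, from the weighed amounts per 1000 t of glass.
The oxide mass targets at 1000 t glass:
  Li2O: 3.674% × 1000 = 36.74 t
  SiO2: 51.97% × 1000 = 519.7 t
  SrO: 1.651% × 1000 = 16.51 t
  Al2O3: 23.87% × 1000 = 238.7 t
  PbO: 18.00% × 1000 = 180.0 t
  B2O3: 0.8371% × 1000 = 8.371 t
Sums-versus-targets review with the batch weights as given, versus the basis set out (sums match the target masses up to rounding of the answer):
  Li2O: 530.7·0.04560 + 166.1·0.07550 = 36.74 t (target 36.74 t)
  SiO2: 530.7·0.7805 + 166.1·0.6350 = 519.7 t (target 519.7 t)
  SrO: 23.37·0.7064 = 16.51 t (target 16.51 t)
  Al2O3: 530.7·0.1639 + 166.1·0.2744 + 106.6·0.9959 = 238.7 t (target 238.7 t)
  PbO: 180.2·0.9990 = 180.0 t (target 180.0 t)
  B2O3: 14.82·0.5649 = 8.372 t (target 8.371 t)
Glass-mass bookkeeping: net batch after ignition = 1000 t (the Σ of target masses is 1000 t; versus the stated basis of 1000 t — differing by rounding only).
Batch grand total — Σ batch = 1022 t; the LOI term Σ batch·LOI equals 21.74 t; yield: glass divided by total = 97.87%.

Batch per 1000 t glass:
  Lithium feldspar: 530.7 t
  Litharge: 180.2 t
  H3BO3: 14.82 t
  SrCO3: 23.37 t
  Spodumene: 166.1 t
  Tabular alumina: 106.6 t
Total batch = 1022 t; LOI loss = 21.74 t; yield = 97.87%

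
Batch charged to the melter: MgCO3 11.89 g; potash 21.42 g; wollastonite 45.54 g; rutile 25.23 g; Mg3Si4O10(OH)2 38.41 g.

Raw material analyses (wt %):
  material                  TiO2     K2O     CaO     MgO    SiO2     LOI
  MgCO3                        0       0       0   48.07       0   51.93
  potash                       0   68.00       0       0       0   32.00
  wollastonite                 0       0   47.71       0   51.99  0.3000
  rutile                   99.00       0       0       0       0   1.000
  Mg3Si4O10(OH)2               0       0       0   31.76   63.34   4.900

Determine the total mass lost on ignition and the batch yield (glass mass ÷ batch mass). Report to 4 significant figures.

Mid-chain values are shown, rounded to 4 significant figures, in the printout — the whole derivation holds full float precision in every operation; each reported figure undergoes a single rounding; the derived quantities are computed using the weight values on 127.2 g of glass at full float precision (net glass mass, yield, ignition loss, totals, the five compositions), as quoted within question or answer.
Each material's LOI contribution:
  MgCO3: 11.89 × 0.5193 = 6.174 g
  potash: 21.42 × 0.3200 = 6.854 g
  wollastonite: 45.54 × 0.003000 = 0.1366 g
  rutile: 25.23 × 0.01000 = 0.2523 g
  Mg3Si4O10(OH)2: 38.41 × 0.04900 = 1.882 g
Total LOI = 15.30 g
Glass = batch − LOI = 142.5 − 15.30 = 127.2 g

LOI loss = 15.30 g; glass = 127.2 g; yield = 89.26%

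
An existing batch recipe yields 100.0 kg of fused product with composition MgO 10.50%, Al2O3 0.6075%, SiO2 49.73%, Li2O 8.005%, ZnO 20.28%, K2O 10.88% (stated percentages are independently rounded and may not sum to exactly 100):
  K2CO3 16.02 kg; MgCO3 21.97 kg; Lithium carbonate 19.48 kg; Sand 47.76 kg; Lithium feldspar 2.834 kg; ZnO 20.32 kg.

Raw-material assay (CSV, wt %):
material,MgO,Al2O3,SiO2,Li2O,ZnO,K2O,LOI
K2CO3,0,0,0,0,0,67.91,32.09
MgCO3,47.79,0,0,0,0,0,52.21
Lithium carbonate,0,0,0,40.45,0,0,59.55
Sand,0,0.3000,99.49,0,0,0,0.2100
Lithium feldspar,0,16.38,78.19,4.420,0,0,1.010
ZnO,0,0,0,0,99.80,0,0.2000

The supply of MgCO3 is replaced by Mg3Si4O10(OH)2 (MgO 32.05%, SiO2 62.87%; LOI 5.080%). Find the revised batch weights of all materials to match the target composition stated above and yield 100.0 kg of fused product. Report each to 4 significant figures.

All internal work holds full float precision all the way through. Values along the way appear (rounded to four significant digits) on the page; each reported figure is rounded exactly once; derived quantities are carried starting from the weights on 100.0 kg of glass at full float precision (six oxide percentages, totals, the yield, glass mass, ignition loss), exactly as printed in problem or answer.
Oxide-by-oxide targets in 100.0 kg fused product:
  MgO: 10.50% × 100.0 = 10.50 kg
  Al2O3: 0.6075% × 100.0 = 0.6075 kg
  SiO2: 49.73% × 100.0 = 49.73 kg
  Li2O: 8.005% × 100.0 = 8.005 kg
  ZnO: 20.28% × 100.0 = 20.28 kg
  K2O: 10.88% × 100.0 = 10.88 kg
Checking each oxide sum given the weights on record, on the stated basis (each sum matches its target mass once rounding is allowed for):
  MgO: 32.76·0.3205 = 10.50 kg (target 10.50 kg)
  Al2O3: 26.75·0.003000 + 3.219·0.1638 = 0.6075 kg (target 0.6075 kg)
  SiO2: 32.76·0.6287 + 26.75·0.9949 + 3.219·0.7819 = 49.73 kg (target 49.73 kg)
  Li2O: 19.44·0.4045 + 3.219·0.04420 = 8.006 kg (target 8.005 kg)
  ZnO: 20.32·0.9980 = 20.28 kg (target 20.28 kg)
  K2O: 16.02·0.6791 = 10.88 kg (target 10.88 kg)
Glass mass check: total batch − LOI = 100.0 kg (per-oxide target masses sum to 100.0 kg; stated basis 100.0 kg — any gap is answer rounding).
Summing the batch: Σ batch = 118.5 kg; the LOI term Σ batch·LOI equals 18.51 kg; yield = glass ÷ total batch = 84.38%.

Revised batch per 100.0 kg fused product:
  K2CO3: 16.02 kg
  Mg3Si4O10(OH)2: 32.76 kg
  Lithium carbonate: 19.44 kg
  Sand: 26.75 kg
  Lithium feldspar: 3.219 kg
  ZnO: 20.32 kg
Total batch = 118.5 kg; LOI loss = 18.51 kg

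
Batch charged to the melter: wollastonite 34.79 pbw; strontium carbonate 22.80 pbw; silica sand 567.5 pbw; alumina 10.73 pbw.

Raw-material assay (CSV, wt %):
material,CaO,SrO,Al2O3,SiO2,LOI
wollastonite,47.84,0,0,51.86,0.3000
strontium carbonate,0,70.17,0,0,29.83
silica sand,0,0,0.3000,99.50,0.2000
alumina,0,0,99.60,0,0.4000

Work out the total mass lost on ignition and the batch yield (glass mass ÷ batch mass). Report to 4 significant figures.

All arithmetic maintains exact precision from first step to last — mid-chain values are displayed rounded to four significant digits alongside each step — every reported number undergoes a single rounding; all derived quantities (glass mass, four oxide percentages, totals, ignition loss, yield) are carried in exact precision from the batch weights at 627.7 pbw of glass exactly as printed in either problem or answer.
Per-material ignition loss:
  wollastonite: 34.79 × 0.003000 = 0.1044 pbw
  strontium carbonate: 22.80 × 0.2983 = 6.801 pbw
  silica sand: 567.5 × 0.002000 = 1.135 pbw
  alumina: 10.73 × 0.004000 = 0.04292 pbw
Total LOI = 8.084 pbw
Glass = batch − LOI = 635.8 − 8.084 = 627.7 pbw

LOI loss = 8.084 pbw; glass = 627.7 pbw; yield = 98.73%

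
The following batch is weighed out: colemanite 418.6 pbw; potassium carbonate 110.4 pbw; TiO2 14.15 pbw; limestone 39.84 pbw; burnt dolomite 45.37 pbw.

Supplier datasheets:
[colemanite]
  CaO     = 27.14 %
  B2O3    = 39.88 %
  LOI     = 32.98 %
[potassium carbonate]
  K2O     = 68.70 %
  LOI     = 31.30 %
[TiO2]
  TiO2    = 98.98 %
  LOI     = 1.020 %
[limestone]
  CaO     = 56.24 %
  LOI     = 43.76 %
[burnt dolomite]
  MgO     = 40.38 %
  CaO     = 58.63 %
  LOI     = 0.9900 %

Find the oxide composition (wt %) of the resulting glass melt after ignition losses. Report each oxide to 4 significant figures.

Glass mass = 437.7 pbw (batch 628.4 − LOI 190.6).
Composition: MgO 4.185%, TiO2 3.200%, CaO 37.15%, K2O 17.33%, B2O3 38.14%

Every computation runs at full precision at every stage — in-progress results are shown with 4-significant-figure rounding on the page — each reported value is rounded once only; all derived quantities, which include net glass mass, ignition loss, the five compositions, the totals, the yield, are rebuilt in full float precision, exactly as printed in problem or answer, starting from the weights at 437.7 pbw of glass.
Oxide-by-oxide delivered mass:
  MgO: 45.37·0.4038 = 18.32 pbw
  TiO2: 14.15·0.9898 = 14.01 pbw
  CaO: 418.6·0.2714 + 39.84·0.5624 + 45.37·0.5863 = 162.6 pbw
  K2O: 110.4·0.6870 = 75.84 pbw
  B2O3: 418.6·0.3988 = 166.9 pbw
LOI: 418.6·0.3298 + 110.4·0.3130 + 14.15·0.01020 + 39.84·0.4376 + 45.37·0.009900 = 190.6 pbw
The glass mass, total less LOI, = 628.4 − 190.6 = 437.7 pbw (= the summed oxide contributions)
percent share: oxide ÷ glass, ×100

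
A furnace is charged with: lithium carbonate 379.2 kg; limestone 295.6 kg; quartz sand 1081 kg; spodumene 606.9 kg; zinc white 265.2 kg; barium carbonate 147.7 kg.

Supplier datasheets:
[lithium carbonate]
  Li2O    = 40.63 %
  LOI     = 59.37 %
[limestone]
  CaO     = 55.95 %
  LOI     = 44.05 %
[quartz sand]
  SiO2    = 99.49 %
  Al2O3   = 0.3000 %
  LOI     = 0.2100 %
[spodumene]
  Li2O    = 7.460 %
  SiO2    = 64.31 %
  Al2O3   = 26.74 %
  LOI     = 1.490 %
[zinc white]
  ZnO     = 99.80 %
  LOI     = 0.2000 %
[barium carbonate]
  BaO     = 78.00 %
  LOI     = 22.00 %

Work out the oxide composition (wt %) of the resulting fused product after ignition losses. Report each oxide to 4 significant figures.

In-progress results are printed rounded to four significant digits when written out; every computation maintains full float precision at every stage. Every reported value takes just one rounding. Derived quantities, including the totals, six oxide percentages, ignition loss, net glass mass, the yield, are carried from the batch weights for 2376 kg of glass at full precision, as they appear in the question or the answer.
What the batch supplies per oxide:
  BaO: 147.7·0.7800 = 115.2 kg
  ZnO: 265.2·0.9980 = 264.7 kg
  Li2O: 379.2·0.4063 + 606.9·0.07460 = 199.3 kg
  CaO: 295.6·0.5595 = 165.4 kg
  SiO2: 1081·0.9949 + 606.9·0.6431 = 1466 kg
  Al2O3: 1081·0.003000 + 606.9·0.2674 = 165.5 kg
LOI: 379.2·0.5937 + 295.6·0.4405 + 1081·0.002100 + 606.9·0.01490 + 265.2·0.002000 + 147.7·0.2200 = 399.7 kg
The glass mass, total less LOI, = 2776 − 399.7 = 2376 kg (= the summed oxide contributions)
wt % = oxide mass / glass mass × 100

Glass mass = 2376 kg (batch 2776 − LOI 399.7).
Composition: BaO 4.849%, ZnO 11.14%, Li2O 8.390%, CaO 6.961%, SiO2 61.69%, Al2O3 6.967%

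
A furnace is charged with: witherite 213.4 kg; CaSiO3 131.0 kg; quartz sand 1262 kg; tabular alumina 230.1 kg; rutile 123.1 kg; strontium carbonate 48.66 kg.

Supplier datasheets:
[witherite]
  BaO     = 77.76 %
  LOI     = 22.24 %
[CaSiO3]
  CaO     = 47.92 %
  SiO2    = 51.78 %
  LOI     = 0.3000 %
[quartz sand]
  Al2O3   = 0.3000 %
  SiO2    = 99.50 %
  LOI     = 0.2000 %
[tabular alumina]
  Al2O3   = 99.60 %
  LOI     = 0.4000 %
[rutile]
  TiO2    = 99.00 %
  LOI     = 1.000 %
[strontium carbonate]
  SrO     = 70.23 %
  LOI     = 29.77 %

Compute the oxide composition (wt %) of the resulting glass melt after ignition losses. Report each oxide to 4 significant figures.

Glass mass = 1941 kg (batch 2008 − LOI 67.01).
Composition: Al2O3 12.00%, CaO 3.234%, BaO 8.548%, SiO2 68.18%, TiO2 6.278%, SrO 1.760%

Intermediates are printed, rounded to four significant digits, within the worked lines; all internal work holds full precision through the solve. Each reported result takes a single rounding. Derived quantities, including glass mass, ignition loss, six oxide percentages, the yield, the totals, are computed from the batch weights on 1941 kg of glass at full precision, exactly as shown in question or answer.
Delivered oxide masses:
  Al2O3: 1262·0.003000 + 230.1·0.9960 = 233.0 kg
  CaO: 131.0·0.4792 = 62.78 kg
  BaO: 213.4·0.7776 = 165.9 kg
  SiO2: 131.0·0.5178 + 1262·0.9950 = 1324 kg
  TiO2: 123.1·0.9900 = 121.9 kg
  SrO: 48.66·0.7023 = 34.17 kg
LOI: 213.4·0.2224 + 131.0·0.003000 + 1262·0.002000 + 230.1·0.004000 + 123.1·0.01000 + 48.66·0.2977 = 67.01 kg
Net of LOI, the glass mass = 2008 − 67.01 = 1941 kg (consistent with Σ oxide mass)
oxide / glass × 100 gives the wt %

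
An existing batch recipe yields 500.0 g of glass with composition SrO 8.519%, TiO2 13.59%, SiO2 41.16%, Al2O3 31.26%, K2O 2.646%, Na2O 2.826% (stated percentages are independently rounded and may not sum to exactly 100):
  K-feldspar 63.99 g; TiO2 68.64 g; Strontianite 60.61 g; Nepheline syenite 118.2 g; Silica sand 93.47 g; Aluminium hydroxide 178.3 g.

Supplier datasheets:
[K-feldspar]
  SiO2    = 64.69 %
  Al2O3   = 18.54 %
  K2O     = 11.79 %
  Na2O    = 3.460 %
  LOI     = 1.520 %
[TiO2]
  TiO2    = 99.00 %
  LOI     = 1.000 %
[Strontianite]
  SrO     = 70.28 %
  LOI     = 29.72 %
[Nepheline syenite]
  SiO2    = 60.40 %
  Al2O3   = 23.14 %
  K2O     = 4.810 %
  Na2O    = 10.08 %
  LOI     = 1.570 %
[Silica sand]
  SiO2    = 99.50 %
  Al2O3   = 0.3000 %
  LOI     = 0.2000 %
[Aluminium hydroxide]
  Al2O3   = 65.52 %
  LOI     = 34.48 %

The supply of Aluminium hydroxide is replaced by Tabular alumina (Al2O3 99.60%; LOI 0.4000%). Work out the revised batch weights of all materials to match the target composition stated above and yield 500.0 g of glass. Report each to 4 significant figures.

Each numeric step keeps exact precision at every stage; working values appear rounded to four significant digits alongside each step; every reported figure receives exactly one rounding; derived quantities are re-derived starting from the weights on 500.0 g of glass at exact precision (totals, net glass mass, ignition loss, six oxide percentages, the yield), as quoted within either problem or answer.
Oxide mass targets, per 500.0 g glass:
  SrO: 8.519% × 500.0 = 42.60 g
  TiO2: 13.59% × 500.0 = 67.95 g
  SiO2: 41.16% × 500.0 = 205.8 g
  Al2O3: 31.26% × 500.0 = 156.3 g
  K2O: 2.646% × 500.0 = 13.23 g
  Na2O: 2.826% × 500.0 = 14.13 g
A balance pass over the oxides, with the batch weights as given, against the basis in use (delivered sums recover each target up to rounding of the answer):
  SrO: 60.61·0.7028 = 42.60 g (target 42.60 g)
  TiO2: 68.64·0.9900 = 67.95 g (target 67.95 g)
  SiO2: 63.99·0.6469 + 118.2·0.6040 + 93.47·0.9950 = 205.8 g (target 205.8 g)
  Al2O3: 63.99·0.1854 + 118.2·0.2314 + 93.47·0.003000 + 117.3·0.9960 = 156.3 g (target 156.3 g)
  K2O: 63.99·0.1179 + 118.2·0.04810 = 13.23 g (target 13.23 g)
  Na2O: 63.99·0.03460 + 118.2·0.1008 = 14.13 g (target 14.13 g)
Auditing the glass mass value: Σ batch − LOI loss = 500.0 g (oxide target masses add up to 500.0 g; with the basis standing at 500.0 g — gaps are rounding artifacts).
Whole-batch sum: Σ batch = 522.2 g; ignition loss, Σ(batch × LOI) = 22.18 g; yield = glass ÷ total batch = 95.75%.

Revised batch per 500.0 g glass:
  K-feldspar: 63.99 g
  TiO2: 68.64 g
  Strontianite: 60.61 g
  Nepheline syenite: 118.2 g
  Silica sand: 93.47 g
  Tabular alumina: 117.3 g
Total batch = 522.2 g; LOI loss = 22.18 g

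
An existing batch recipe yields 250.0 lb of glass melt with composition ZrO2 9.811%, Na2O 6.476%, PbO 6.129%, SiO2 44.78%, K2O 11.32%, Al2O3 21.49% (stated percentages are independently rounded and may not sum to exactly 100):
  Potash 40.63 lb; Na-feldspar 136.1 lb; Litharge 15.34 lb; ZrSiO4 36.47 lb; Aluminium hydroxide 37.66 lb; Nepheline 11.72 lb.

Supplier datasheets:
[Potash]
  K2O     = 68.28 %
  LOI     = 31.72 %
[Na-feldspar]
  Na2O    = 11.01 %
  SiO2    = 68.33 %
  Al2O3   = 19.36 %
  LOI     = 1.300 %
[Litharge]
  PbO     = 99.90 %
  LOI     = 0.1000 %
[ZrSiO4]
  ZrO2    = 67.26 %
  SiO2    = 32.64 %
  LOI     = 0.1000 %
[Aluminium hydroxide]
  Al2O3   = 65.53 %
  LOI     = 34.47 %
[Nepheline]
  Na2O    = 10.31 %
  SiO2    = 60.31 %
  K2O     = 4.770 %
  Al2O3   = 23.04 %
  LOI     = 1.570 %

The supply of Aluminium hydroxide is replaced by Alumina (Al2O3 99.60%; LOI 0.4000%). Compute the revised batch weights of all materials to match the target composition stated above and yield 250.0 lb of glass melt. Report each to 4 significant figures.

All internal work holds exact precision at all times — values along the way appear (rounded to 4 significant digits) when written out — a single rounding finalizes every reported figure — all derived quantities are recomputed in full float precision (ignition loss, glass mass, the totals, the yield, the six compositions) starting from the weights for 250.0 lb of glass, precisely as stated by problem or answer.
Target oxide masses per 250.0 lb glass melt:
  ZrO2: 9.811% × 250.0 = 24.53 lb
  Na2O: 6.476% × 250.0 = 16.19 lb
  PbO: 6.129% × 250.0 = 15.32 lb
  SiO2: 44.78% × 250.0 = 112.0 lb
  K2O: 11.32% × 250.0 = 28.30 lb
  Al2O3: 21.49% × 250.0 = 53.72 lb
A balance pass over the oxides, applying the batch weights above, under the basis named above (every target is met by its sum inside rounding margins):
  ZrO2: 36.47·0.6726 = 24.53 lb (target 24.53 lb)
  Na2O: 136.1·0.1101 + 11.72·0.1031 = 16.19 lb (target 16.19 lb)
  PbO: 15.34·0.9990 = 15.32 lb (target 15.32 lb)
  SiO2: 136.1·0.6833 + 36.47·0.3264 + 11.72·0.6031 = 112.0 lb (target 112.0 lb)
  K2O: 40.63·0.6828 + 11.72·0.04770 = 28.30 lb (target 28.30 lb)
  Al2O3: 136.1·0.1936 + 24.78·0.9960 + 11.72·0.2304 = 53.73 lb (target 53.72 lb)
Auditing the glass mass value: batch Σ − ignition loss = 250.0 lb (the Σ of target masses is 250.0 lb; stated basis 250.0 lb — deltas are rounding alone).
Adding the batch up: Σ batch = 265.0 lb; LOI removed, Σ of batch·LOI: 14.99 lb; yield, glass over the total, = 94.34%.

Revised batch per 250.0 lb glass melt:
  Potash: 40.63 lb
  Na-feldspar: 136.1 lb
  Litharge: 15.34 lb
  ZrSiO4: 36.47 lb
  Alumina: 24.78 lb
  Nepheline: 11.72 lb
Total batch = 265.0 lb; LOI loss = 14.99 lb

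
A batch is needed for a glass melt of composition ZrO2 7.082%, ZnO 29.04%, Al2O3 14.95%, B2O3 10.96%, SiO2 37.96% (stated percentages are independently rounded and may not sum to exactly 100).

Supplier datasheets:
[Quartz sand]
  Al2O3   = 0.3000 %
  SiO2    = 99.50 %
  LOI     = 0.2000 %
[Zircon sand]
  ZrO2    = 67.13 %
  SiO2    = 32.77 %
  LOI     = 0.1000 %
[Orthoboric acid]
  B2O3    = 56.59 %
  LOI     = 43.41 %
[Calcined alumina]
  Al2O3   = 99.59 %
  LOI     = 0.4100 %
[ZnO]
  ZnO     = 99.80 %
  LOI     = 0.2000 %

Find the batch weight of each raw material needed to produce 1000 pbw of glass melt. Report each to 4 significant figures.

Batch per 1000 pbw glass melt:
  Quartz sand: 346.8 pbw
  Zircon sand: 105.5 pbw
  Orthoboric acid: 193.7 pbw
  Calcined alumina: 149.1 pbw
  ZnO: 291.0 pbw
Total batch = 1086 pbw; LOI loss = 86.08 pbw; yield = 92.07%

All arithmetic carries full precision end to end; in-progress results are printed, rounded to four significant figures, as written. Exactly one rounding is applied to each reported number; all derived quantities, which include LOI, the five compositions, net glass mass, yield, totals, are rebuilt in exact precision, as they appear in question or answer, from the weighed amounts at 1000 pbw of glass.
Target masses of each oxide per 1000 pbw glass melt:
  ZrO2: 7.082% × 1000 = 70.82 pbw
  ZnO: 29.04% × 1000 = 290.4 pbw
  Al2O3: 14.95% × 1000 = 149.5 pbw
  B2O3: 10.96% × 1000 = 109.6 pbw
  SiO2: 37.96% × 1000 = 379.6 pbw
Mass-balance tally per oxide using the reported weights, at the basis given (sums match the target masses once rounding is allowed for):
  ZrO2: 105.5·0.6713 = 70.82 pbw (target 70.82 pbw)
  ZnO: 291.0·0.9980 = 290.4 pbw (target 290.4 pbw)
  Al2O3: 346.8·0.003000 + 149.1·0.9959 = 149.5 pbw (target 149.5 pbw)
  B2O3: 193.7·0.5659 = 109.6 pbw (target 109.6 pbw)
  SiO2: 346.8·0.9950 + 105.5·0.3277 = 379.6 pbw (target 379.6 pbw)
Mass balance on the glass: the batch minus its LOI: 1000 pbw (the Σ of target masses is 999.9 pbw; the stated basis being 1000 pbw — any gap is answer rounding).
Batch grand total — Σ batch = 1086 pbw; Σ batch·LOI gives LOI loss = 86.08 pbw; yield = glass ÷ total batch = 92.07%.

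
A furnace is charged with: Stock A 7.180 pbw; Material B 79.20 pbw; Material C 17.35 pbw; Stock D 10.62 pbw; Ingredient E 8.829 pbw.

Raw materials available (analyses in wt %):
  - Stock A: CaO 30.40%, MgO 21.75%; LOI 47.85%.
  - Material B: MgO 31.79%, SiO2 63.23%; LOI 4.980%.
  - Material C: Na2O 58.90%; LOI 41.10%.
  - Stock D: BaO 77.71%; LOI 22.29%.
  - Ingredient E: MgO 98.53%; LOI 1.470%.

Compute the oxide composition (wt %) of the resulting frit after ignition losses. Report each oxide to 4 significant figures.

The intermediate values are shown rounded to four significant figures in the printout — all arithmetic carries exact precision throughout. Exactly one rounding is applied to every reported figure; derived quantities are rebuilt at full precision (five oxide percentages, LOI, glass mass, the yield, totals) using the weight values for 106.2 pbw of glass as they appear in either problem or answer.
Oxide masses out of the charge:
  CaO: 7.180·0.3040 = 2.183 pbw
  Na2O: 17.35·0.5890 = 10.22 pbw
  MgO: 7.180·0.2175 + 79.20·0.3179 + 8.829·0.9853 = 35.44 pbw
  SiO2: 79.20·0.6323 = 50.08 pbw
  BaO: 10.62·0.7771 = 8.253 pbw
LOI: 7.180·0.4785 + 79.20·0.04980 + 17.35·0.4110 + 10.62·0.2229 + 8.829·0.01470 = 17.01 pbw
Resulting glass, batch − LOI: 123.2 − 17.01 = 106.2 pbw (equal to the oxide-mass sum)
each wt % is 100 × oxide ÷ glass

Glass mass = 106.2 pbw (batch 123.2 − LOI 17.01).
Composition: CaO 2.056%, Na2O 9.625%, MgO 33.38%, SiO2 47.17%, BaO 7.773%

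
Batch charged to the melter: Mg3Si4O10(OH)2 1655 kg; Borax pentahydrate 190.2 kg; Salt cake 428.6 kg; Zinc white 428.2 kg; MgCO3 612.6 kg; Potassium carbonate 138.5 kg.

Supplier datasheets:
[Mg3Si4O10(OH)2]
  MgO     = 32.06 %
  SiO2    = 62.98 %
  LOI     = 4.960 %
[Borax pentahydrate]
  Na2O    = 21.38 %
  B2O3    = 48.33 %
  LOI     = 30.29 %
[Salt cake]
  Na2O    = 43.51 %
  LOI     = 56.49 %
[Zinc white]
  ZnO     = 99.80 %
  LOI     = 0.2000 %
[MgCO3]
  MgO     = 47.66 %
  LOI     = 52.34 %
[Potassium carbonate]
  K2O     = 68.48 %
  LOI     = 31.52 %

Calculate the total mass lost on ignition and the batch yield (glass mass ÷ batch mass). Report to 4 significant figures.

LOI loss = 747.0 kg; glass = 2706 kg; yield = 78.37%

All arithmetic holds exact precision in every operation — in-progress results are printed, with 4-significant-figure rounding, across the worked steps. A single rounding completes each reported value. Derived quantities, which include totals, the six compositions, glass mass, the yield, ignition loss, are carried at full precision, as set out in the question or the answer, from the weighed amounts per 2706 kg of glass.
Loss on ignition, line by line:
  Mg3Si4O10(OH)2: 1655 × 0.04960 = 82.09 kg
  Borax pentahydrate: 190.2 × 0.3029 = 57.61 kg
  Salt cake: 428.6 × 0.5649 = 242.1 kg
  Zinc white: 428.2 × 0.002000 = 0.8564 kg
  MgCO3: 612.6 × 0.5234 = 320.6 kg
  Potassium carbonate: 138.5 × 0.3152 = 43.66 kg
Total LOI = 747.0 kg
Glass = batch − LOI = 3453 − 747.0 = 2706 kg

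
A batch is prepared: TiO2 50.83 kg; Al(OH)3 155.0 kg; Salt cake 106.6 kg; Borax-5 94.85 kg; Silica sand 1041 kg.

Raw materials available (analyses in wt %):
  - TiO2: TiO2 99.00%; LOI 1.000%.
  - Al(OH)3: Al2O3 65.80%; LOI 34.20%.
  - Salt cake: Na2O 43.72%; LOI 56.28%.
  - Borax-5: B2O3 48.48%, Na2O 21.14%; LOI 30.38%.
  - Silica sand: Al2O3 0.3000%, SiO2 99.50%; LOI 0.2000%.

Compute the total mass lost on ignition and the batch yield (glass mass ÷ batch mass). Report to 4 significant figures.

LOI loss = 144.4 kg; glass = 1304 kg; yield = 90.03%

Each numeric step runs at full precision throughout. Mid-chain values are displayed (rounded to 4 significant digits) when written out. Exactly one rounding goes into each reported result. Derived quantities are computed at full precision (the totals, LOI, yield, glass mass, the five compositions) from the weighed amounts at 1304 kg of glass exactly as printed in problem or answer.
Each material's LOI contribution:
  TiO2: 50.83 × 0.01000 = 0.5083 kg
  Al(OH)3: 155.0 × 0.3420 = 53.01 kg
  Salt cake: 106.6 × 0.5628 = 59.99 kg
  Borax-5: 94.85 × 0.3038 = 28.82 kg
  Silica sand: 1041 × 0.002000 = 2.082 kg
Total LOI = 144.4 kg
Glass = batch − LOI = 1448 − 144.4 = 1304 kg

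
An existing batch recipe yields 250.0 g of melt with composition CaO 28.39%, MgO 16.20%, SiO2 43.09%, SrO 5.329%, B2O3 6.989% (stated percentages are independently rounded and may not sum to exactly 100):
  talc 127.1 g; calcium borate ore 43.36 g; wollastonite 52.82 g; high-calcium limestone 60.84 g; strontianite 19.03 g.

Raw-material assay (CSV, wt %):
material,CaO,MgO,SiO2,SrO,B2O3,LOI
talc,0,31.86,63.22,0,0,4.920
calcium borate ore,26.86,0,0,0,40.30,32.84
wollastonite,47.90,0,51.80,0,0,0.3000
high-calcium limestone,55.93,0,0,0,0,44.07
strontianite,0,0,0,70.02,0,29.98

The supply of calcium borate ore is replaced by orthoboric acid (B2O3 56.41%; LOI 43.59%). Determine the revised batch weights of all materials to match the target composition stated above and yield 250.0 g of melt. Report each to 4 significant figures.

Intermediates are printed (rounded to 4 significant digits) in the printout. All internal work holds full precision at each step; each reported value undergoes a single rounding. Derived quantities, including the five compositions, ignition loss, yield, net glass mass, totals, are rebuilt from the weighed amounts for 250.0 g of glass at exact precision, precisely as stated by either problem or answer.
Per-oxide target masses for 250.0 g melt:
  CaO: 28.39% × 250.0 = 70.97 g
  MgO: 16.20% × 250.0 = 40.50 g
  SiO2: 43.09% × 250.0 = 107.7 g
  SrO: 5.329% × 250.0 = 13.32 g
  B2O3: 6.989% × 250.0 = 17.47 g
Mass-balance tally per oxide per the reported batch figures, relative to the basis at hand (every target is met by its sum up to rounding of the answer):
  CaO: 52.82·0.4790 + 81.66·0.5593 = 70.97 g (target 70.97 g)
  MgO: 127.1·0.3186 = 40.49 g (target 40.50 g)
  SiO2: 127.1·0.6322 + 52.82·0.5180 = 107.7 g (target 107.7 g)
  SrO: 19.03·0.7002 = 13.32 g (target 13.32 g)
  B2O3: 30.97·0.5641 = 17.47 g (target 17.47 g)
Auditing the glass mass value: whole batch net of LOI = 250.0 g (per-oxide target masses sum to 250.0 g; versus the stated basis of 250.0 g — any gap is answer rounding).
Whole-batch sum: Σ batch = 311.6 g; ignition loss, Σ(batch × LOI) = 61.60 g; yield: glass divided by total = 80.23%.

Revised batch per 250.0 g melt:
  talc: 127.1 g
  orthoboric acid: 30.97 g
  wollastonite: 52.82 g
  high-calcium limestone: 81.66 g
  strontianite: 19.03 g
Total batch = 311.6 g; LOI loss = 61.60 g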